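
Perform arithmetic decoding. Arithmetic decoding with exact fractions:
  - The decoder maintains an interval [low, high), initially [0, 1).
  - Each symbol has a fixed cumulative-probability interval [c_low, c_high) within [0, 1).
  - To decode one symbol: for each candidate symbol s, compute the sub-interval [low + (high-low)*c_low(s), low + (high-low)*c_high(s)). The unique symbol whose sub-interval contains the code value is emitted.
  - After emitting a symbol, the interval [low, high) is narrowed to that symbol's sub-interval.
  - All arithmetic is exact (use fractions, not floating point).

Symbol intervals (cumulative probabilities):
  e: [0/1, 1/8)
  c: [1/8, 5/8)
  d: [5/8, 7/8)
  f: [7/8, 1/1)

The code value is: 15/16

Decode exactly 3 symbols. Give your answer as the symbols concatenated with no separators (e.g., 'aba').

Step 1: interval [0/1, 1/1), width = 1/1 - 0/1 = 1/1
  'e': [0/1 + 1/1*0/1, 0/1 + 1/1*1/8) = [0/1, 1/8)
  'c': [0/1 + 1/1*1/8, 0/1 + 1/1*5/8) = [1/8, 5/8)
  'd': [0/1 + 1/1*5/8, 0/1 + 1/1*7/8) = [5/8, 7/8)
  'f': [0/1 + 1/1*7/8, 0/1 + 1/1*1/1) = [7/8, 1/1) <- contains code 15/16
  emit 'f', narrow to [7/8, 1/1)
Step 2: interval [7/8, 1/1), width = 1/1 - 7/8 = 1/8
  'e': [7/8 + 1/8*0/1, 7/8 + 1/8*1/8) = [7/8, 57/64)
  'c': [7/8 + 1/8*1/8, 7/8 + 1/8*5/8) = [57/64, 61/64) <- contains code 15/16
  'd': [7/8 + 1/8*5/8, 7/8 + 1/8*7/8) = [61/64, 63/64)
  'f': [7/8 + 1/8*7/8, 7/8 + 1/8*1/1) = [63/64, 1/1)
  emit 'c', narrow to [57/64, 61/64)
Step 3: interval [57/64, 61/64), width = 61/64 - 57/64 = 1/16
  'e': [57/64 + 1/16*0/1, 57/64 + 1/16*1/8) = [57/64, 115/128)
  'c': [57/64 + 1/16*1/8, 57/64 + 1/16*5/8) = [115/128, 119/128)
  'd': [57/64 + 1/16*5/8, 57/64 + 1/16*7/8) = [119/128, 121/128) <- contains code 15/16
  'f': [57/64 + 1/16*7/8, 57/64 + 1/16*1/1) = [121/128, 61/64)
  emit 'd', narrow to [119/128, 121/128)

Answer: fcd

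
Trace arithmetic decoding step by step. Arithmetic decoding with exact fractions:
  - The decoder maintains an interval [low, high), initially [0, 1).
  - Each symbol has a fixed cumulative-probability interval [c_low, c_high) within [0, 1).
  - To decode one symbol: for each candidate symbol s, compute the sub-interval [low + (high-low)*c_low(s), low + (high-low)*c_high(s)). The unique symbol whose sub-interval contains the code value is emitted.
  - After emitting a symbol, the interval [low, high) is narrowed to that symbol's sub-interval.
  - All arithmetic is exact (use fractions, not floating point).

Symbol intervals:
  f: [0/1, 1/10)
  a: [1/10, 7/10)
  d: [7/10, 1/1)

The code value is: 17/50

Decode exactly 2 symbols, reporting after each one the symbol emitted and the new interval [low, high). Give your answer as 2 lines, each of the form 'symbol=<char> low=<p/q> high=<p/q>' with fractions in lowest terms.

Answer: symbol=a low=1/10 high=7/10
symbol=a low=4/25 high=13/25

Derivation:
Step 1: interval [0/1, 1/1), width = 1/1 - 0/1 = 1/1
  'f': [0/1 + 1/1*0/1, 0/1 + 1/1*1/10) = [0/1, 1/10)
  'a': [0/1 + 1/1*1/10, 0/1 + 1/1*7/10) = [1/10, 7/10) <- contains code 17/50
  'd': [0/1 + 1/1*7/10, 0/1 + 1/1*1/1) = [7/10, 1/1)
  emit 'a', narrow to [1/10, 7/10)
Step 2: interval [1/10, 7/10), width = 7/10 - 1/10 = 3/5
  'f': [1/10 + 3/5*0/1, 1/10 + 3/5*1/10) = [1/10, 4/25)
  'a': [1/10 + 3/5*1/10, 1/10 + 3/5*7/10) = [4/25, 13/25) <- contains code 17/50
  'd': [1/10 + 3/5*7/10, 1/10 + 3/5*1/1) = [13/25, 7/10)
  emit 'a', narrow to [4/25, 13/25)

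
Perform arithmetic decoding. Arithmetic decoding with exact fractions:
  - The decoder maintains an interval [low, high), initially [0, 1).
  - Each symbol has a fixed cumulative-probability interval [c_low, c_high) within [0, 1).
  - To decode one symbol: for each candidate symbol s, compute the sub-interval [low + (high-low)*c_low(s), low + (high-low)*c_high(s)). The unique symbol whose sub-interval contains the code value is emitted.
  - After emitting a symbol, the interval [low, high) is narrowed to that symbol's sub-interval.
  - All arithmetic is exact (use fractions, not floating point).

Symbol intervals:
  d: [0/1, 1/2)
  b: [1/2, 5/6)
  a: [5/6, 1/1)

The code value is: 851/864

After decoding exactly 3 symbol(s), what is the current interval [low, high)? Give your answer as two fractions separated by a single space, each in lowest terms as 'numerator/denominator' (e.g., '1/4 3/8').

Answer: 35/36 71/72

Derivation:
Step 1: interval [0/1, 1/1), width = 1/1 - 0/1 = 1/1
  'd': [0/1 + 1/1*0/1, 0/1 + 1/1*1/2) = [0/1, 1/2)
  'b': [0/1 + 1/1*1/2, 0/1 + 1/1*5/6) = [1/2, 5/6)
  'a': [0/1 + 1/1*5/6, 0/1 + 1/1*1/1) = [5/6, 1/1) <- contains code 851/864
  emit 'a', narrow to [5/6, 1/1)
Step 2: interval [5/6, 1/1), width = 1/1 - 5/6 = 1/6
  'd': [5/6 + 1/6*0/1, 5/6 + 1/6*1/2) = [5/6, 11/12)
  'b': [5/6 + 1/6*1/2, 5/6 + 1/6*5/6) = [11/12, 35/36)
  'a': [5/6 + 1/6*5/6, 5/6 + 1/6*1/1) = [35/36, 1/1) <- contains code 851/864
  emit 'a', narrow to [35/36, 1/1)
Step 3: interval [35/36, 1/1), width = 1/1 - 35/36 = 1/36
  'd': [35/36 + 1/36*0/1, 35/36 + 1/36*1/2) = [35/36, 71/72) <- contains code 851/864
  'b': [35/36 + 1/36*1/2, 35/36 + 1/36*5/6) = [71/72, 215/216)
  'a': [35/36 + 1/36*5/6, 35/36 + 1/36*1/1) = [215/216, 1/1)
  emit 'd', narrow to [35/36, 71/72)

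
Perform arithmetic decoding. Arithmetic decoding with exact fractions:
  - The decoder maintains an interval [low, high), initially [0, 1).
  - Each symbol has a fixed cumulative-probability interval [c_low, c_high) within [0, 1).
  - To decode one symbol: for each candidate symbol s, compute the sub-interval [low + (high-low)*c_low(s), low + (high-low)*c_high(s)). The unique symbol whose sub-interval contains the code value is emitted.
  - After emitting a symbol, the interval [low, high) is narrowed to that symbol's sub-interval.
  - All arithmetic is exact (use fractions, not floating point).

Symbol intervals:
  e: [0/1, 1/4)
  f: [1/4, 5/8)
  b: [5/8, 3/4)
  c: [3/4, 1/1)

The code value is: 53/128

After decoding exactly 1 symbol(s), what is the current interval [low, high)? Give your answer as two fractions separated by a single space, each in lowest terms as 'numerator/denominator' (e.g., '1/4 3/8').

Answer: 1/4 5/8

Derivation:
Step 1: interval [0/1, 1/1), width = 1/1 - 0/1 = 1/1
  'e': [0/1 + 1/1*0/1, 0/1 + 1/1*1/4) = [0/1, 1/4)
  'f': [0/1 + 1/1*1/4, 0/1 + 1/1*5/8) = [1/4, 5/8) <- contains code 53/128
  'b': [0/1 + 1/1*5/8, 0/1 + 1/1*3/4) = [5/8, 3/4)
  'c': [0/1 + 1/1*3/4, 0/1 + 1/1*1/1) = [3/4, 1/1)
  emit 'f', narrow to [1/4, 5/8)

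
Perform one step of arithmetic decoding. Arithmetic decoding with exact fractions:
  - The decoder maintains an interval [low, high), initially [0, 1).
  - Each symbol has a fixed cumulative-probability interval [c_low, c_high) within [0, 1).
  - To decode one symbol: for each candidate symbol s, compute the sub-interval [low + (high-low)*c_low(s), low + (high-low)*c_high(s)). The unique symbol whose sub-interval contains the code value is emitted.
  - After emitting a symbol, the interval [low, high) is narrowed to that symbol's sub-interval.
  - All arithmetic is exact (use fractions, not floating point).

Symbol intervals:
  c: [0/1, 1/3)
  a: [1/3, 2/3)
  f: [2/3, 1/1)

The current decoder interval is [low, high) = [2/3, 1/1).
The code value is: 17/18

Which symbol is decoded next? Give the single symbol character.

Interval width = high − low = 1/1 − 2/3 = 1/3
Scaled code = (code − low) / width = (17/18 − 2/3) / 1/3 = 5/6
  c: [0/1, 1/3) 
  a: [1/3, 2/3) 
  f: [2/3, 1/1) ← scaled code falls here ✓

Answer: f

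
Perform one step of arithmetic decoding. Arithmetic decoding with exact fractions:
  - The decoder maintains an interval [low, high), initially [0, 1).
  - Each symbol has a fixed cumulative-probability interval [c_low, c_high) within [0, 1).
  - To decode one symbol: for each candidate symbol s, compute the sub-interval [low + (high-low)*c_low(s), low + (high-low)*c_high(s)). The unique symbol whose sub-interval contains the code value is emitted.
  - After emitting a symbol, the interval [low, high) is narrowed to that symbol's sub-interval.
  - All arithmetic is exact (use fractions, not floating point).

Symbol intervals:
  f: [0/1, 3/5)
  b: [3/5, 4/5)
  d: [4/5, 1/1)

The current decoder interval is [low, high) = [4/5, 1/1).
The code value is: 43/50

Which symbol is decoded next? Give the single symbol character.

Interval width = high − low = 1/1 − 4/5 = 1/5
Scaled code = (code − low) / width = (43/50 − 4/5) / 1/5 = 3/10
  f: [0/1, 3/5) ← scaled code falls here ✓
  b: [3/5, 4/5) 
  d: [4/5, 1/1) 

Answer: f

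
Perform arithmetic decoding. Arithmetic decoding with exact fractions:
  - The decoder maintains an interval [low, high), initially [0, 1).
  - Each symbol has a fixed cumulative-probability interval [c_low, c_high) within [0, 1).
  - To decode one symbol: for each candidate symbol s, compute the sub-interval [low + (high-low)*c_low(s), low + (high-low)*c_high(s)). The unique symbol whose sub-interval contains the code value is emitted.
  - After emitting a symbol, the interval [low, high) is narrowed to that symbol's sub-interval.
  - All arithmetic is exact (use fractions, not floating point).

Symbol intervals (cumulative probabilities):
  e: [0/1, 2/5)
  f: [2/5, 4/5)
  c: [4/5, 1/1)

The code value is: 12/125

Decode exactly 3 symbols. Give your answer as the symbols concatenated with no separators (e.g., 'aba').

Step 1: interval [0/1, 1/1), width = 1/1 - 0/1 = 1/1
  'e': [0/1 + 1/1*0/1, 0/1 + 1/1*2/5) = [0/1, 2/5) <- contains code 12/125
  'f': [0/1 + 1/1*2/5, 0/1 + 1/1*4/5) = [2/5, 4/5)
  'c': [0/1 + 1/1*4/5, 0/1 + 1/1*1/1) = [4/5, 1/1)
  emit 'e', narrow to [0/1, 2/5)
Step 2: interval [0/1, 2/5), width = 2/5 - 0/1 = 2/5
  'e': [0/1 + 2/5*0/1, 0/1 + 2/5*2/5) = [0/1, 4/25) <- contains code 12/125
  'f': [0/1 + 2/5*2/5, 0/1 + 2/5*4/5) = [4/25, 8/25)
  'c': [0/1 + 2/5*4/5, 0/1 + 2/5*1/1) = [8/25, 2/5)
  emit 'e', narrow to [0/1, 4/25)
Step 3: interval [0/1, 4/25), width = 4/25 - 0/1 = 4/25
  'e': [0/1 + 4/25*0/1, 0/1 + 4/25*2/5) = [0/1, 8/125)
  'f': [0/1 + 4/25*2/5, 0/1 + 4/25*4/5) = [8/125, 16/125) <- contains code 12/125
  'c': [0/1 + 4/25*4/5, 0/1 + 4/25*1/1) = [16/125, 4/25)
  emit 'f', narrow to [8/125, 16/125)

Answer: eef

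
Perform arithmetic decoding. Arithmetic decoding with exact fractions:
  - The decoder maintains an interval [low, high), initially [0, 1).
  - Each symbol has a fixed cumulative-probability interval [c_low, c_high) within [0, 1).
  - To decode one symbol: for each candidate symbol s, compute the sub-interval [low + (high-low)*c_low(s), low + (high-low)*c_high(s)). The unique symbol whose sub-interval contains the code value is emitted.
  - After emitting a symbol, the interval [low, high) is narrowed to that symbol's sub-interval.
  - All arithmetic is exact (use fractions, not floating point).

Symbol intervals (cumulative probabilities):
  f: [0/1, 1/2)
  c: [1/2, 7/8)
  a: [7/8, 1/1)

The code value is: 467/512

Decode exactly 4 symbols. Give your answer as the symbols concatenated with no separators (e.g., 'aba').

Answer: afcf

Derivation:
Step 1: interval [0/1, 1/1), width = 1/1 - 0/1 = 1/1
  'f': [0/1 + 1/1*0/1, 0/1 + 1/1*1/2) = [0/1, 1/2)
  'c': [0/1 + 1/1*1/2, 0/1 + 1/1*7/8) = [1/2, 7/8)
  'a': [0/1 + 1/1*7/8, 0/1 + 1/1*1/1) = [7/8, 1/1) <- contains code 467/512
  emit 'a', narrow to [7/8, 1/1)
Step 2: interval [7/8, 1/1), width = 1/1 - 7/8 = 1/8
  'f': [7/8 + 1/8*0/1, 7/8 + 1/8*1/2) = [7/8, 15/16) <- contains code 467/512
  'c': [7/8 + 1/8*1/2, 7/8 + 1/8*7/8) = [15/16, 63/64)
  'a': [7/8 + 1/8*7/8, 7/8 + 1/8*1/1) = [63/64, 1/1)
  emit 'f', narrow to [7/8, 15/16)
Step 3: interval [7/8, 15/16), width = 15/16 - 7/8 = 1/16
  'f': [7/8 + 1/16*0/1, 7/8 + 1/16*1/2) = [7/8, 29/32)
  'c': [7/8 + 1/16*1/2, 7/8 + 1/16*7/8) = [29/32, 119/128) <- contains code 467/512
  'a': [7/8 + 1/16*7/8, 7/8 + 1/16*1/1) = [119/128, 15/16)
  emit 'c', narrow to [29/32, 119/128)
Step 4: interval [29/32, 119/128), width = 119/128 - 29/32 = 3/128
  'f': [29/32 + 3/128*0/1, 29/32 + 3/128*1/2) = [29/32, 235/256) <- contains code 467/512
  'c': [29/32 + 3/128*1/2, 29/32 + 3/128*7/8) = [235/256, 949/1024)
  'a': [29/32 + 3/128*7/8, 29/32 + 3/128*1/1) = [949/1024, 119/128)
  emit 'f', narrow to [29/32, 235/256)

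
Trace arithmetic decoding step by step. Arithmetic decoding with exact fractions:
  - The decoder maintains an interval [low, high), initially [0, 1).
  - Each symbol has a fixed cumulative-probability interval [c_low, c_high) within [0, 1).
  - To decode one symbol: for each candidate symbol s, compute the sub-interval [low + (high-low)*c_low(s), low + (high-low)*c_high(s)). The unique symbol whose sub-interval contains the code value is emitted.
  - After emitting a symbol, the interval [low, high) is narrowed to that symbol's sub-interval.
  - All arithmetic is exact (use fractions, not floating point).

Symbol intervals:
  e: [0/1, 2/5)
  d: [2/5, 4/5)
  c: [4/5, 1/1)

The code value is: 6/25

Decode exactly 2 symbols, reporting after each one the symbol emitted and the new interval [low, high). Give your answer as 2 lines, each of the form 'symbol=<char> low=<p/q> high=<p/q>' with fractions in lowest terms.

Answer: symbol=e low=0/1 high=2/5
symbol=d low=4/25 high=8/25

Derivation:
Step 1: interval [0/1, 1/1), width = 1/1 - 0/1 = 1/1
  'e': [0/1 + 1/1*0/1, 0/1 + 1/1*2/5) = [0/1, 2/5) <- contains code 6/25
  'd': [0/1 + 1/1*2/5, 0/1 + 1/1*4/5) = [2/5, 4/5)
  'c': [0/1 + 1/1*4/5, 0/1 + 1/1*1/1) = [4/5, 1/1)
  emit 'e', narrow to [0/1, 2/5)
Step 2: interval [0/1, 2/5), width = 2/5 - 0/1 = 2/5
  'e': [0/1 + 2/5*0/1, 0/1 + 2/5*2/5) = [0/1, 4/25)
  'd': [0/1 + 2/5*2/5, 0/1 + 2/5*4/5) = [4/25, 8/25) <- contains code 6/25
  'c': [0/1 + 2/5*4/5, 0/1 + 2/5*1/1) = [8/25, 2/5)
  emit 'd', narrow to [4/25, 8/25)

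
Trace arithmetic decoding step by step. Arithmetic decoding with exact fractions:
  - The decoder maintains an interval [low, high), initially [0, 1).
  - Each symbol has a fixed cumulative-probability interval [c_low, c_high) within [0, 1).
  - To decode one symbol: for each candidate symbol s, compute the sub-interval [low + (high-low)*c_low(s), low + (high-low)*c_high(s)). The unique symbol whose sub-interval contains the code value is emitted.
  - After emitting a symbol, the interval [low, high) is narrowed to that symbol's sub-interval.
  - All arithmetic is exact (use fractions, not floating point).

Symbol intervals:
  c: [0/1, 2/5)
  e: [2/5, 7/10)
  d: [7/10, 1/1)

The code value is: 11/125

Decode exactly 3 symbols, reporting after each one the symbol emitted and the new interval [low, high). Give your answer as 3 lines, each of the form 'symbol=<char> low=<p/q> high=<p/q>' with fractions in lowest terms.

Step 1: interval [0/1, 1/1), width = 1/1 - 0/1 = 1/1
  'c': [0/1 + 1/1*0/1, 0/1 + 1/1*2/5) = [0/1, 2/5) <- contains code 11/125
  'e': [0/1 + 1/1*2/5, 0/1 + 1/1*7/10) = [2/5, 7/10)
  'd': [0/1 + 1/1*7/10, 0/1 + 1/1*1/1) = [7/10, 1/1)
  emit 'c', narrow to [0/1, 2/5)
Step 2: interval [0/1, 2/5), width = 2/5 - 0/1 = 2/5
  'c': [0/1 + 2/5*0/1, 0/1 + 2/5*2/5) = [0/1, 4/25) <- contains code 11/125
  'e': [0/1 + 2/5*2/5, 0/1 + 2/5*7/10) = [4/25, 7/25)
  'd': [0/1 + 2/5*7/10, 0/1 + 2/5*1/1) = [7/25, 2/5)
  emit 'c', narrow to [0/1, 4/25)
Step 3: interval [0/1, 4/25), width = 4/25 - 0/1 = 4/25
  'c': [0/1 + 4/25*0/1, 0/1 + 4/25*2/5) = [0/1, 8/125)
  'e': [0/1 + 4/25*2/5, 0/1 + 4/25*7/10) = [8/125, 14/125) <- contains code 11/125
  'd': [0/1 + 4/25*7/10, 0/1 + 4/25*1/1) = [14/125, 4/25)
  emit 'e', narrow to [8/125, 14/125)

Answer: symbol=c low=0/1 high=2/5
symbol=c low=0/1 high=4/25
symbol=e low=8/125 high=14/125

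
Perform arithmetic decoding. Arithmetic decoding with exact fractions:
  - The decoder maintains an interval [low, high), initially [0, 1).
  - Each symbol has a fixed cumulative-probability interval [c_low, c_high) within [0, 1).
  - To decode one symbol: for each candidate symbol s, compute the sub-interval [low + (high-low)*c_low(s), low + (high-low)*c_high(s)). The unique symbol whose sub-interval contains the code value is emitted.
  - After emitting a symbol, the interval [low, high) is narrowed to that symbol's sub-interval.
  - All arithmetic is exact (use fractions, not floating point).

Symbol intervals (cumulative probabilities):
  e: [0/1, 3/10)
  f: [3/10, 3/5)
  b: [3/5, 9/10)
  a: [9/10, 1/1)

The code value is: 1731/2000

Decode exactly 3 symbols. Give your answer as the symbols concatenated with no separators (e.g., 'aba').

Answer: bba

Derivation:
Step 1: interval [0/1, 1/1), width = 1/1 - 0/1 = 1/1
  'e': [0/1 + 1/1*0/1, 0/1 + 1/1*3/10) = [0/1, 3/10)
  'f': [0/1 + 1/1*3/10, 0/1 + 1/1*3/5) = [3/10, 3/5)
  'b': [0/1 + 1/1*3/5, 0/1 + 1/1*9/10) = [3/5, 9/10) <- contains code 1731/2000
  'a': [0/1 + 1/1*9/10, 0/1 + 1/1*1/1) = [9/10, 1/1)
  emit 'b', narrow to [3/5, 9/10)
Step 2: interval [3/5, 9/10), width = 9/10 - 3/5 = 3/10
  'e': [3/5 + 3/10*0/1, 3/5 + 3/10*3/10) = [3/5, 69/100)
  'f': [3/5 + 3/10*3/10, 3/5 + 3/10*3/5) = [69/100, 39/50)
  'b': [3/5 + 3/10*3/5, 3/5 + 3/10*9/10) = [39/50, 87/100) <- contains code 1731/2000
  'a': [3/5 + 3/10*9/10, 3/5 + 3/10*1/1) = [87/100, 9/10)
  emit 'b', narrow to [39/50, 87/100)
Step 3: interval [39/50, 87/100), width = 87/100 - 39/50 = 9/100
  'e': [39/50 + 9/100*0/1, 39/50 + 9/100*3/10) = [39/50, 807/1000)
  'f': [39/50 + 9/100*3/10, 39/50 + 9/100*3/5) = [807/1000, 417/500)
  'b': [39/50 + 9/100*3/5, 39/50 + 9/100*9/10) = [417/500, 861/1000)
  'a': [39/50 + 9/100*9/10, 39/50 + 9/100*1/1) = [861/1000, 87/100) <- contains code 1731/2000
  emit 'a', narrow to [861/1000, 87/100)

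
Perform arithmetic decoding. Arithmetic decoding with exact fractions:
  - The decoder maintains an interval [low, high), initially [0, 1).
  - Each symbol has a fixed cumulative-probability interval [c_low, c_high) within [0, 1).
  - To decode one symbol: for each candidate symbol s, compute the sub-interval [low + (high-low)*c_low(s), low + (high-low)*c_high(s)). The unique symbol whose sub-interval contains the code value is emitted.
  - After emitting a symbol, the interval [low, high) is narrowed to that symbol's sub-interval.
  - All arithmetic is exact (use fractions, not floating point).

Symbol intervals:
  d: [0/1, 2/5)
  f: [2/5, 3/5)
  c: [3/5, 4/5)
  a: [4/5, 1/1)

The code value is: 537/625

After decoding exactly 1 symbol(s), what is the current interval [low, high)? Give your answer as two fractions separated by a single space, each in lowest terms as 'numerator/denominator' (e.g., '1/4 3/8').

Step 1: interval [0/1, 1/1), width = 1/1 - 0/1 = 1/1
  'd': [0/1 + 1/1*0/1, 0/1 + 1/1*2/5) = [0/1, 2/5)
  'f': [0/1 + 1/1*2/5, 0/1 + 1/1*3/5) = [2/5, 3/5)
  'c': [0/1 + 1/1*3/5, 0/1 + 1/1*4/5) = [3/5, 4/5)
  'a': [0/1 + 1/1*4/5, 0/1 + 1/1*1/1) = [4/5, 1/1) <- contains code 537/625
  emit 'a', narrow to [4/5, 1/1)

Answer: 4/5 1/1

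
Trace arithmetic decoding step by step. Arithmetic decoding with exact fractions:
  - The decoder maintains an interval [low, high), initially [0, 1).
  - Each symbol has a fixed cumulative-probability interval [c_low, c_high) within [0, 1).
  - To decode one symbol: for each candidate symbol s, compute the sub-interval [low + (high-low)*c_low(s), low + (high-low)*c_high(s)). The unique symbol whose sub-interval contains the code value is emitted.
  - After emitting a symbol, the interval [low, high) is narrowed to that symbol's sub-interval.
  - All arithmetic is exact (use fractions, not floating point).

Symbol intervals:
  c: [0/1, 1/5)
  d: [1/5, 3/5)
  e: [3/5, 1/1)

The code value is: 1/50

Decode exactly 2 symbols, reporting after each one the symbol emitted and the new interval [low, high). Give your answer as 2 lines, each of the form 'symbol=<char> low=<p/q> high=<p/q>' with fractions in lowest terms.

Step 1: interval [0/1, 1/1), width = 1/1 - 0/1 = 1/1
  'c': [0/1 + 1/1*0/1, 0/1 + 1/1*1/5) = [0/1, 1/5) <- contains code 1/50
  'd': [0/1 + 1/1*1/5, 0/1 + 1/1*3/5) = [1/5, 3/5)
  'e': [0/1 + 1/1*3/5, 0/1 + 1/1*1/1) = [3/5, 1/1)
  emit 'c', narrow to [0/1, 1/5)
Step 2: interval [0/1, 1/5), width = 1/5 - 0/1 = 1/5
  'c': [0/1 + 1/5*0/1, 0/1 + 1/5*1/5) = [0/1, 1/25) <- contains code 1/50
  'd': [0/1 + 1/5*1/5, 0/1 + 1/5*3/5) = [1/25, 3/25)
  'e': [0/1 + 1/5*3/5, 0/1 + 1/5*1/1) = [3/25, 1/5)
  emit 'c', narrow to [0/1, 1/25)

Answer: symbol=c low=0/1 high=1/5
symbol=c low=0/1 high=1/25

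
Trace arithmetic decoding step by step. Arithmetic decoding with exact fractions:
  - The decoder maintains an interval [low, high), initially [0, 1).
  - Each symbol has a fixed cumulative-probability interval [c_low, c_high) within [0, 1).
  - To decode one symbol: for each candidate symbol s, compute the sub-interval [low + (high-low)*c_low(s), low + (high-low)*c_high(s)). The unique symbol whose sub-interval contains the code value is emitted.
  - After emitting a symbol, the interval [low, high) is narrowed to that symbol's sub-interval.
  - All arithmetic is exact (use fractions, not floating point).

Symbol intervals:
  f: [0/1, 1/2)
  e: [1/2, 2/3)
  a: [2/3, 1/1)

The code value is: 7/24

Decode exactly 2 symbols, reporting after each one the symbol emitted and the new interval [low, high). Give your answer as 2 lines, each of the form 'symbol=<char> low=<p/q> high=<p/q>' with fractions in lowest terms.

Step 1: interval [0/1, 1/1), width = 1/1 - 0/1 = 1/1
  'f': [0/1 + 1/1*0/1, 0/1 + 1/1*1/2) = [0/1, 1/2) <- contains code 7/24
  'e': [0/1 + 1/1*1/2, 0/1 + 1/1*2/3) = [1/2, 2/3)
  'a': [0/1 + 1/1*2/3, 0/1 + 1/1*1/1) = [2/3, 1/1)
  emit 'f', narrow to [0/1, 1/2)
Step 2: interval [0/1, 1/2), width = 1/2 - 0/1 = 1/2
  'f': [0/1 + 1/2*0/1, 0/1 + 1/2*1/2) = [0/1, 1/4)
  'e': [0/1 + 1/2*1/2, 0/1 + 1/2*2/3) = [1/4, 1/3) <- contains code 7/24
  'a': [0/1 + 1/2*2/3, 0/1 + 1/2*1/1) = [1/3, 1/2)
  emit 'e', narrow to [1/4, 1/3)

Answer: symbol=f low=0/1 high=1/2
symbol=e low=1/4 high=1/3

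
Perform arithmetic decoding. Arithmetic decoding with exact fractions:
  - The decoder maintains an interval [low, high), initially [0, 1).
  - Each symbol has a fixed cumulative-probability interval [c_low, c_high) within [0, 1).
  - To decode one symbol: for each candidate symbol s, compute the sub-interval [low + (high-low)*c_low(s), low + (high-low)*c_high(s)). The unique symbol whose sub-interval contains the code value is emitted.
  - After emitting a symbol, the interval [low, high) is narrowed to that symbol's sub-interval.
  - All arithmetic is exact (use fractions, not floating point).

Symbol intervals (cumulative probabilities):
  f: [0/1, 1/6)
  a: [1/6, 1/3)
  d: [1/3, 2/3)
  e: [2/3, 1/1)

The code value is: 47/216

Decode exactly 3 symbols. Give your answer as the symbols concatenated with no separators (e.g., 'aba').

Answer: aae

Derivation:
Step 1: interval [0/1, 1/1), width = 1/1 - 0/1 = 1/1
  'f': [0/1 + 1/1*0/1, 0/1 + 1/1*1/6) = [0/1, 1/6)
  'a': [0/1 + 1/1*1/6, 0/1 + 1/1*1/3) = [1/6, 1/3) <- contains code 47/216
  'd': [0/1 + 1/1*1/3, 0/1 + 1/1*2/3) = [1/3, 2/3)
  'e': [0/1 + 1/1*2/3, 0/1 + 1/1*1/1) = [2/3, 1/1)
  emit 'a', narrow to [1/6, 1/3)
Step 2: interval [1/6, 1/3), width = 1/3 - 1/6 = 1/6
  'f': [1/6 + 1/6*0/1, 1/6 + 1/6*1/6) = [1/6, 7/36)
  'a': [1/6 + 1/6*1/6, 1/6 + 1/6*1/3) = [7/36, 2/9) <- contains code 47/216
  'd': [1/6 + 1/6*1/3, 1/6 + 1/6*2/3) = [2/9, 5/18)
  'e': [1/6 + 1/6*2/3, 1/6 + 1/6*1/1) = [5/18, 1/3)
  emit 'a', narrow to [7/36, 2/9)
Step 3: interval [7/36, 2/9), width = 2/9 - 7/36 = 1/36
  'f': [7/36 + 1/36*0/1, 7/36 + 1/36*1/6) = [7/36, 43/216)
  'a': [7/36 + 1/36*1/6, 7/36 + 1/36*1/3) = [43/216, 11/54)
  'd': [7/36 + 1/36*1/3, 7/36 + 1/36*2/3) = [11/54, 23/108)
  'e': [7/36 + 1/36*2/3, 7/36 + 1/36*1/1) = [23/108, 2/9) <- contains code 47/216
  emit 'e', narrow to [23/108, 2/9)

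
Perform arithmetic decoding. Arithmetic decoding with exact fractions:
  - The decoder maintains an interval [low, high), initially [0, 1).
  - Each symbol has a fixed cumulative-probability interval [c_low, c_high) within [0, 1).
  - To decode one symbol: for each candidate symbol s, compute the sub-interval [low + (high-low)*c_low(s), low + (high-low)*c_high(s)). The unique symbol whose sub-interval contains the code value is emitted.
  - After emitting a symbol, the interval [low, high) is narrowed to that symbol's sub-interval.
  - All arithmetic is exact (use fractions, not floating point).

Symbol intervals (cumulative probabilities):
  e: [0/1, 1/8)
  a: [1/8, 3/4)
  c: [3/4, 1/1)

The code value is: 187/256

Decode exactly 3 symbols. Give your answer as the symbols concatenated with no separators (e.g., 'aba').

Step 1: interval [0/1, 1/1), width = 1/1 - 0/1 = 1/1
  'e': [0/1 + 1/1*0/1, 0/1 + 1/1*1/8) = [0/1, 1/8)
  'a': [0/1 + 1/1*1/8, 0/1 + 1/1*3/4) = [1/8, 3/4) <- contains code 187/256
  'c': [0/1 + 1/1*3/4, 0/1 + 1/1*1/1) = [3/4, 1/1)
  emit 'a', narrow to [1/8, 3/4)
Step 2: interval [1/8, 3/4), width = 3/4 - 1/8 = 5/8
  'e': [1/8 + 5/8*0/1, 1/8 + 5/8*1/8) = [1/8, 13/64)
  'a': [1/8 + 5/8*1/8, 1/8 + 5/8*3/4) = [13/64, 19/32)
  'c': [1/8 + 5/8*3/4, 1/8 + 5/8*1/1) = [19/32, 3/4) <- contains code 187/256
  emit 'c', narrow to [19/32, 3/4)
Step 3: interval [19/32, 3/4), width = 3/4 - 19/32 = 5/32
  'e': [19/32 + 5/32*0/1, 19/32 + 5/32*1/8) = [19/32, 157/256)
  'a': [19/32 + 5/32*1/8, 19/32 + 5/32*3/4) = [157/256, 91/128)
  'c': [19/32 + 5/32*3/4, 19/32 + 5/32*1/1) = [91/128, 3/4) <- contains code 187/256
  emit 'c', narrow to [91/128, 3/4)

Answer: acc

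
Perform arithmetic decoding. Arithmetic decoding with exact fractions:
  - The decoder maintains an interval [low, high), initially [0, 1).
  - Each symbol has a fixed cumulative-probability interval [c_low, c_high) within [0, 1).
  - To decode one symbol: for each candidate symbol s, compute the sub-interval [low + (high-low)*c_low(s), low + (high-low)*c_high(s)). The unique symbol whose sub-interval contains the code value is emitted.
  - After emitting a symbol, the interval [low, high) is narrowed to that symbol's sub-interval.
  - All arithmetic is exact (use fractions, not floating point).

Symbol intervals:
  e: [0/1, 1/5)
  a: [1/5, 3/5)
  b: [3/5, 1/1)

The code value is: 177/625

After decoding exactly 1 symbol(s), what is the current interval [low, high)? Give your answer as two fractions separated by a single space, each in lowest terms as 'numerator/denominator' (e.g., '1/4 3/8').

Answer: 1/5 3/5

Derivation:
Step 1: interval [0/1, 1/1), width = 1/1 - 0/1 = 1/1
  'e': [0/1 + 1/1*0/1, 0/1 + 1/1*1/5) = [0/1, 1/5)
  'a': [0/1 + 1/1*1/5, 0/1 + 1/1*3/5) = [1/5, 3/5) <- contains code 177/625
  'b': [0/1 + 1/1*3/5, 0/1 + 1/1*1/1) = [3/5, 1/1)
  emit 'a', narrow to [1/5, 3/5)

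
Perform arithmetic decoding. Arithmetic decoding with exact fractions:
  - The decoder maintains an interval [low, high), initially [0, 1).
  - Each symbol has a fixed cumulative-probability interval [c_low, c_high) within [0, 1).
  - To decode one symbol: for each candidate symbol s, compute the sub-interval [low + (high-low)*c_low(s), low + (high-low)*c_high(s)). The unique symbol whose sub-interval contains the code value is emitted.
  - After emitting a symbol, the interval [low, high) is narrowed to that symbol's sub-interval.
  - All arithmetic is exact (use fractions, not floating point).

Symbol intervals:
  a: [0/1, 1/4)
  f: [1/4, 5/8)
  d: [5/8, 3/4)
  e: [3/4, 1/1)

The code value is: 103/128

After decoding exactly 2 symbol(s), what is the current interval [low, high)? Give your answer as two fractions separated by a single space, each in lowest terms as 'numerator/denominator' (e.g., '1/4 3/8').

Step 1: interval [0/1, 1/1), width = 1/1 - 0/1 = 1/1
  'a': [0/1 + 1/1*0/1, 0/1 + 1/1*1/4) = [0/1, 1/4)
  'f': [0/1 + 1/1*1/4, 0/1 + 1/1*5/8) = [1/4, 5/8)
  'd': [0/1 + 1/1*5/8, 0/1 + 1/1*3/4) = [5/8, 3/4)
  'e': [0/1 + 1/1*3/4, 0/1 + 1/1*1/1) = [3/4, 1/1) <- contains code 103/128
  emit 'e', narrow to [3/4, 1/1)
Step 2: interval [3/4, 1/1), width = 1/1 - 3/4 = 1/4
  'a': [3/4 + 1/4*0/1, 3/4 + 1/4*1/4) = [3/4, 13/16) <- contains code 103/128
  'f': [3/4 + 1/4*1/4, 3/4 + 1/4*5/8) = [13/16, 29/32)
  'd': [3/4 + 1/4*5/8, 3/4 + 1/4*3/4) = [29/32, 15/16)
  'e': [3/4 + 1/4*3/4, 3/4 + 1/4*1/1) = [15/16, 1/1)
  emit 'a', narrow to [3/4, 13/16)

Answer: 3/4 13/16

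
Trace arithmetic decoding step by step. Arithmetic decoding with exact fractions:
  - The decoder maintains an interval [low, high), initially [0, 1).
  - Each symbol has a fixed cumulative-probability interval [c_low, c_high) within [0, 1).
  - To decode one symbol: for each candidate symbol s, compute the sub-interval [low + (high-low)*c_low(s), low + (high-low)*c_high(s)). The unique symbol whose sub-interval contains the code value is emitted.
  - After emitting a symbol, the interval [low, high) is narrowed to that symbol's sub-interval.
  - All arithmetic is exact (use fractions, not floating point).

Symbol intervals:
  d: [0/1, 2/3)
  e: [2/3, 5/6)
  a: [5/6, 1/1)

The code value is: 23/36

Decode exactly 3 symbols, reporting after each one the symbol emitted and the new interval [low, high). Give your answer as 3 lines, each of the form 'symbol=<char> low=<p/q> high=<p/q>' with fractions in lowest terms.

Answer: symbol=d low=0/1 high=2/3
symbol=a low=5/9 high=2/3
symbol=e low=17/27 high=35/54

Derivation:
Step 1: interval [0/1, 1/1), width = 1/1 - 0/1 = 1/1
  'd': [0/1 + 1/1*0/1, 0/1 + 1/1*2/3) = [0/1, 2/3) <- contains code 23/36
  'e': [0/1 + 1/1*2/3, 0/1 + 1/1*5/6) = [2/3, 5/6)
  'a': [0/1 + 1/1*5/6, 0/1 + 1/1*1/1) = [5/6, 1/1)
  emit 'd', narrow to [0/1, 2/3)
Step 2: interval [0/1, 2/3), width = 2/3 - 0/1 = 2/3
  'd': [0/1 + 2/3*0/1, 0/1 + 2/3*2/3) = [0/1, 4/9)
  'e': [0/1 + 2/3*2/3, 0/1 + 2/3*5/6) = [4/9, 5/9)
  'a': [0/1 + 2/3*5/6, 0/1 + 2/3*1/1) = [5/9, 2/3) <- contains code 23/36
  emit 'a', narrow to [5/9, 2/3)
Step 3: interval [5/9, 2/3), width = 2/3 - 5/9 = 1/9
  'd': [5/9 + 1/9*0/1, 5/9 + 1/9*2/3) = [5/9, 17/27)
  'e': [5/9 + 1/9*2/3, 5/9 + 1/9*5/6) = [17/27, 35/54) <- contains code 23/36
  'a': [5/9 + 1/9*5/6, 5/9 + 1/9*1/1) = [35/54, 2/3)
  emit 'e', narrow to [17/27, 35/54)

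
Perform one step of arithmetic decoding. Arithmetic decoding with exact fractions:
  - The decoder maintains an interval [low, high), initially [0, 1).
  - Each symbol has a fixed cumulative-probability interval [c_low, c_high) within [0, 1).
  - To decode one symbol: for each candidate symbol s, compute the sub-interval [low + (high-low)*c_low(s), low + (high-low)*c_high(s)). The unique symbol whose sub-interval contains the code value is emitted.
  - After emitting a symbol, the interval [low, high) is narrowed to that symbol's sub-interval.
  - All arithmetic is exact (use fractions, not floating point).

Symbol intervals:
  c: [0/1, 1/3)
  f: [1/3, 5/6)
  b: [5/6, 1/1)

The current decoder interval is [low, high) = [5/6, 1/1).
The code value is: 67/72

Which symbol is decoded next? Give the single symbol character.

Answer: f

Derivation:
Interval width = high − low = 1/1 − 5/6 = 1/6
Scaled code = (code − low) / width = (67/72 − 5/6) / 1/6 = 7/12
  c: [0/1, 1/3) 
  f: [1/3, 5/6) ← scaled code falls here ✓
  b: [5/6, 1/1) 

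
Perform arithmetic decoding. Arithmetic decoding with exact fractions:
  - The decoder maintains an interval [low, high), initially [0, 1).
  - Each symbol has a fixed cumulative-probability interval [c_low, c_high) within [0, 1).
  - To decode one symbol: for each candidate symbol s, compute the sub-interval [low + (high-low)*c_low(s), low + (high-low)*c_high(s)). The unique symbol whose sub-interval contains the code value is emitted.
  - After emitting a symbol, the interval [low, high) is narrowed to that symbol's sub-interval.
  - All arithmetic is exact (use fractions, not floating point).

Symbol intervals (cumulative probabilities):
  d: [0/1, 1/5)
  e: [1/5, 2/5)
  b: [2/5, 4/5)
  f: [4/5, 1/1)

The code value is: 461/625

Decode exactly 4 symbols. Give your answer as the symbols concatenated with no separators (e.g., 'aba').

Step 1: interval [0/1, 1/1), width = 1/1 - 0/1 = 1/1
  'd': [0/1 + 1/1*0/1, 0/1 + 1/1*1/5) = [0/1, 1/5)
  'e': [0/1 + 1/1*1/5, 0/1 + 1/1*2/5) = [1/5, 2/5)
  'b': [0/1 + 1/1*2/5, 0/1 + 1/1*4/5) = [2/5, 4/5) <- contains code 461/625
  'f': [0/1 + 1/1*4/5, 0/1 + 1/1*1/1) = [4/5, 1/1)
  emit 'b', narrow to [2/5, 4/5)
Step 2: interval [2/5, 4/5), width = 4/5 - 2/5 = 2/5
  'd': [2/5 + 2/5*0/1, 2/5 + 2/5*1/5) = [2/5, 12/25)
  'e': [2/5 + 2/5*1/5, 2/5 + 2/5*2/5) = [12/25, 14/25)
  'b': [2/5 + 2/5*2/5, 2/5 + 2/5*4/5) = [14/25, 18/25)
  'f': [2/5 + 2/5*4/5, 2/5 + 2/5*1/1) = [18/25, 4/5) <- contains code 461/625
  emit 'f', narrow to [18/25, 4/5)
Step 3: interval [18/25, 4/5), width = 4/5 - 18/25 = 2/25
  'd': [18/25 + 2/25*0/1, 18/25 + 2/25*1/5) = [18/25, 92/125)
  'e': [18/25 + 2/25*1/5, 18/25 + 2/25*2/5) = [92/125, 94/125) <- contains code 461/625
  'b': [18/25 + 2/25*2/5, 18/25 + 2/25*4/5) = [94/125, 98/125)
  'f': [18/25 + 2/25*4/5, 18/25 + 2/25*1/1) = [98/125, 4/5)
  emit 'e', narrow to [92/125, 94/125)
Step 4: interval [92/125, 94/125), width = 94/125 - 92/125 = 2/125
  'd': [92/125 + 2/125*0/1, 92/125 + 2/125*1/5) = [92/125, 462/625) <- contains code 461/625
  'e': [92/125 + 2/125*1/5, 92/125 + 2/125*2/5) = [462/625, 464/625)
  'b': [92/125 + 2/125*2/5, 92/125 + 2/125*4/5) = [464/625, 468/625)
  'f': [92/125 + 2/125*4/5, 92/125 + 2/125*1/1) = [468/625, 94/125)
  emit 'd', narrow to [92/125, 462/625)

Answer: bfed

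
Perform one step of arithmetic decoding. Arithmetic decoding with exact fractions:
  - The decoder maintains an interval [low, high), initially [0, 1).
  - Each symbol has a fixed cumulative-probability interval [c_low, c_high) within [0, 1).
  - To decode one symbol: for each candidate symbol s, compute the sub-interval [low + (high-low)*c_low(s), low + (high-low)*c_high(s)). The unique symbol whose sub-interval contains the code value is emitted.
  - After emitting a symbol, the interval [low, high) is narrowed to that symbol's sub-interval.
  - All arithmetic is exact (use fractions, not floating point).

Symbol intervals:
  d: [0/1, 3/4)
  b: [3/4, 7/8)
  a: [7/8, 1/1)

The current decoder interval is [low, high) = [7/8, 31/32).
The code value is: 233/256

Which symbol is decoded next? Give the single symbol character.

Answer: d

Derivation:
Interval width = high − low = 31/32 − 7/8 = 3/32
Scaled code = (code − low) / width = (233/256 − 7/8) / 3/32 = 3/8
  d: [0/1, 3/4) ← scaled code falls here ✓
  b: [3/4, 7/8) 
  a: [7/8, 1/1) 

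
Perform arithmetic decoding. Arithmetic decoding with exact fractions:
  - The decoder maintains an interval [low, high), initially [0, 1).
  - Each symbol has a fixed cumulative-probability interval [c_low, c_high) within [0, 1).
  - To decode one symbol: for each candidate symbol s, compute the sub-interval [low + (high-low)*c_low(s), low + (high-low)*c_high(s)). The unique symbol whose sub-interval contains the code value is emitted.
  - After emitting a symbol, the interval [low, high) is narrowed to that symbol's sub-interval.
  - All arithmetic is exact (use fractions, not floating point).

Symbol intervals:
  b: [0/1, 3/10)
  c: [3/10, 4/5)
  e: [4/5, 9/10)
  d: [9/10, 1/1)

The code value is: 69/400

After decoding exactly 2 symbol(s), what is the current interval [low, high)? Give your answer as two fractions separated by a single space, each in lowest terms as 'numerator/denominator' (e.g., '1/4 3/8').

Answer: 9/100 6/25

Derivation:
Step 1: interval [0/1, 1/1), width = 1/1 - 0/1 = 1/1
  'b': [0/1 + 1/1*0/1, 0/1 + 1/1*3/10) = [0/1, 3/10) <- contains code 69/400
  'c': [0/1 + 1/1*3/10, 0/1 + 1/1*4/5) = [3/10, 4/5)
  'e': [0/1 + 1/1*4/5, 0/1 + 1/1*9/10) = [4/5, 9/10)
  'd': [0/1 + 1/1*9/10, 0/1 + 1/1*1/1) = [9/10, 1/1)
  emit 'b', narrow to [0/1, 3/10)
Step 2: interval [0/1, 3/10), width = 3/10 - 0/1 = 3/10
  'b': [0/1 + 3/10*0/1, 0/1 + 3/10*3/10) = [0/1, 9/100)
  'c': [0/1 + 3/10*3/10, 0/1 + 3/10*4/5) = [9/100, 6/25) <- contains code 69/400
  'e': [0/1 + 3/10*4/5, 0/1 + 3/10*9/10) = [6/25, 27/100)
  'd': [0/1 + 3/10*9/10, 0/1 + 3/10*1/1) = [27/100, 3/10)
  emit 'c', narrow to [9/100, 6/25)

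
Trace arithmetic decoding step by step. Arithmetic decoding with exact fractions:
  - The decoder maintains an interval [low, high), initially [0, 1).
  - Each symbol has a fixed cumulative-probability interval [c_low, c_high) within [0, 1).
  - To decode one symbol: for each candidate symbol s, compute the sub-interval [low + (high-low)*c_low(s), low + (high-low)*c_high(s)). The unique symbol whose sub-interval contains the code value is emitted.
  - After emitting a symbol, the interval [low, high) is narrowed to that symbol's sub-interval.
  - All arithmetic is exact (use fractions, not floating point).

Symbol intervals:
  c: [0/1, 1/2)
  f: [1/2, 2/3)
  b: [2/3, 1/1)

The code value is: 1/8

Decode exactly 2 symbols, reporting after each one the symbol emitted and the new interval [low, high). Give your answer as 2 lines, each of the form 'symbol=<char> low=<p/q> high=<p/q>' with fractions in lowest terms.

Answer: symbol=c low=0/1 high=1/2
symbol=c low=0/1 high=1/4

Derivation:
Step 1: interval [0/1, 1/1), width = 1/1 - 0/1 = 1/1
  'c': [0/1 + 1/1*0/1, 0/1 + 1/1*1/2) = [0/1, 1/2) <- contains code 1/8
  'f': [0/1 + 1/1*1/2, 0/1 + 1/1*2/3) = [1/2, 2/3)
  'b': [0/1 + 1/1*2/3, 0/1 + 1/1*1/1) = [2/3, 1/1)
  emit 'c', narrow to [0/1, 1/2)
Step 2: interval [0/1, 1/2), width = 1/2 - 0/1 = 1/2
  'c': [0/1 + 1/2*0/1, 0/1 + 1/2*1/2) = [0/1, 1/4) <- contains code 1/8
  'f': [0/1 + 1/2*1/2, 0/1 + 1/2*2/3) = [1/4, 1/3)
  'b': [0/1 + 1/2*2/3, 0/1 + 1/2*1/1) = [1/3, 1/2)
  emit 'c', narrow to [0/1, 1/4)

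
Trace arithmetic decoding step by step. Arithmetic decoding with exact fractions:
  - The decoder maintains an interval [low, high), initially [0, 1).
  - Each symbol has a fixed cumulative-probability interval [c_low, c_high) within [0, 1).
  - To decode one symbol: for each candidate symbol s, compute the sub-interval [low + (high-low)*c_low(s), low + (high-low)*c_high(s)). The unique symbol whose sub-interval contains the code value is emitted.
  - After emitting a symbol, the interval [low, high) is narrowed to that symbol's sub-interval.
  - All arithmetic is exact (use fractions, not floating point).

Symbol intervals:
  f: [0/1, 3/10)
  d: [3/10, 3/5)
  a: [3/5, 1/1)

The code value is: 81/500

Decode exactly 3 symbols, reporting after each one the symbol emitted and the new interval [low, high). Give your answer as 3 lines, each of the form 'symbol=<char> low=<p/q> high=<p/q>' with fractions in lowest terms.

Step 1: interval [0/1, 1/1), width = 1/1 - 0/1 = 1/1
  'f': [0/1 + 1/1*0/1, 0/1 + 1/1*3/10) = [0/1, 3/10) <- contains code 81/500
  'd': [0/1 + 1/1*3/10, 0/1 + 1/1*3/5) = [3/10, 3/5)
  'a': [0/1 + 1/1*3/5, 0/1 + 1/1*1/1) = [3/5, 1/1)
  emit 'f', narrow to [0/1, 3/10)
Step 2: interval [0/1, 3/10), width = 3/10 - 0/1 = 3/10
  'f': [0/1 + 3/10*0/1, 0/1 + 3/10*3/10) = [0/1, 9/100)
  'd': [0/1 + 3/10*3/10, 0/1 + 3/10*3/5) = [9/100, 9/50) <- contains code 81/500
  'a': [0/1 + 3/10*3/5, 0/1 + 3/10*1/1) = [9/50, 3/10)
  emit 'd', narrow to [9/100, 9/50)
Step 3: interval [9/100, 9/50), width = 9/50 - 9/100 = 9/100
  'f': [9/100 + 9/100*0/1, 9/100 + 9/100*3/10) = [9/100, 117/1000)
  'd': [9/100 + 9/100*3/10, 9/100 + 9/100*3/5) = [117/1000, 18/125)
  'a': [9/100 + 9/100*3/5, 9/100 + 9/100*1/1) = [18/125, 9/50) <- contains code 81/500
  emit 'a', narrow to [18/125, 9/50)

Answer: symbol=f low=0/1 high=3/10
symbol=d low=9/100 high=9/50
symbol=a low=18/125 high=9/50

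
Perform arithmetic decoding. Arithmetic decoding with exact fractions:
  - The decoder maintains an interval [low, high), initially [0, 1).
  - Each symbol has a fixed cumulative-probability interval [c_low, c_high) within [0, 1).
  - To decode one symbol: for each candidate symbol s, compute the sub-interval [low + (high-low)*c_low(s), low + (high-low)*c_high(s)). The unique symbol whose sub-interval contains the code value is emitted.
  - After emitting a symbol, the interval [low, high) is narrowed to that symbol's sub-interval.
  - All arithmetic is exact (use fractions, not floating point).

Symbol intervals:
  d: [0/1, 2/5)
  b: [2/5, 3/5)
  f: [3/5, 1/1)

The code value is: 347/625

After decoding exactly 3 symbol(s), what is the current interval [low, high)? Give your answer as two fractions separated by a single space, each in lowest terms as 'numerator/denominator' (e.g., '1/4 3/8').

Step 1: interval [0/1, 1/1), width = 1/1 - 0/1 = 1/1
  'd': [0/1 + 1/1*0/1, 0/1 + 1/1*2/5) = [0/1, 2/5)
  'b': [0/1 + 1/1*2/5, 0/1 + 1/1*3/5) = [2/5, 3/5) <- contains code 347/625
  'f': [0/1 + 1/1*3/5, 0/1 + 1/1*1/1) = [3/5, 1/1)
  emit 'b', narrow to [2/5, 3/5)
Step 2: interval [2/5, 3/5), width = 3/5 - 2/5 = 1/5
  'd': [2/5 + 1/5*0/1, 2/5 + 1/5*2/5) = [2/5, 12/25)
  'b': [2/5 + 1/5*2/5, 2/5 + 1/5*3/5) = [12/25, 13/25)
  'f': [2/5 + 1/5*3/5, 2/5 + 1/5*1/1) = [13/25, 3/5) <- contains code 347/625
  emit 'f', narrow to [13/25, 3/5)
Step 3: interval [13/25, 3/5), width = 3/5 - 13/25 = 2/25
  'd': [13/25 + 2/25*0/1, 13/25 + 2/25*2/5) = [13/25, 69/125)
  'b': [13/25 + 2/25*2/5, 13/25 + 2/25*3/5) = [69/125, 71/125) <- contains code 347/625
  'f': [13/25 + 2/25*3/5, 13/25 + 2/25*1/1) = [71/125, 3/5)
  emit 'b', narrow to [69/125, 71/125)

Answer: 69/125 71/125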